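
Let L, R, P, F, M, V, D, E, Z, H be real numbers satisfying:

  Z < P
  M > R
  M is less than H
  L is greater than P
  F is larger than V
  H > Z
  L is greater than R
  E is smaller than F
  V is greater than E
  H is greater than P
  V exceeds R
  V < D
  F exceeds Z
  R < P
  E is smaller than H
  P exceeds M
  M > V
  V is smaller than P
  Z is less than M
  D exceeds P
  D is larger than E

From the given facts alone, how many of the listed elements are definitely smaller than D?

6

Directly below D: E, V, P.
One step further: R, Z, M (6 so far).
Nothing else is reachable below D; 6 in all.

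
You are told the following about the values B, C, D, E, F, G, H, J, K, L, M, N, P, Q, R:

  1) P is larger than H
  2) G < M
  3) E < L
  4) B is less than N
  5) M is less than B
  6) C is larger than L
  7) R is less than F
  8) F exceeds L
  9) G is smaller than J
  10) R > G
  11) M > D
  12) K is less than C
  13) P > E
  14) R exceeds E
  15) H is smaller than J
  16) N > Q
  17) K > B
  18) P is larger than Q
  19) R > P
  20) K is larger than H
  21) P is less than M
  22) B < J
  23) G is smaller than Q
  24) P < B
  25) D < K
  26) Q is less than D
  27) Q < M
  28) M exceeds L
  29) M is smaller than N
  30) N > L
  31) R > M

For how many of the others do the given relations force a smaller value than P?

4

The elements the relations force below P are E, G, H, Q — no chain reaches any other.
That is 4.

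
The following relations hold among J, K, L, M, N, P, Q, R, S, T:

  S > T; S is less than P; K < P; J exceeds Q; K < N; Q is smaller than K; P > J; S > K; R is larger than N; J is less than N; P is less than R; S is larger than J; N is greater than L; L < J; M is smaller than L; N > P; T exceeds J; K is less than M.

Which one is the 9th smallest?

N

Chaining the given pairs: Q < K < M < L < J < T < S < P < N < R.
The 9th smallest is N.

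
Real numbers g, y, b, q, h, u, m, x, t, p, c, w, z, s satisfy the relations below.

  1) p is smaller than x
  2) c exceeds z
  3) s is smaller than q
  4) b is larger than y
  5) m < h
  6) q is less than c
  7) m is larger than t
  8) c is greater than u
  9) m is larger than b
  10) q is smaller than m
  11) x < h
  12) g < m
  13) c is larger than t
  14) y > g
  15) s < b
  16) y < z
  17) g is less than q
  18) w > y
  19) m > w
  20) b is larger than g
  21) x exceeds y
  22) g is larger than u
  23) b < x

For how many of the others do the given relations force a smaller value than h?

The elements the relations force below h are s, u, g, q, y, t, p, w, b, x, m — no chain reaches any other.
That is 11.

11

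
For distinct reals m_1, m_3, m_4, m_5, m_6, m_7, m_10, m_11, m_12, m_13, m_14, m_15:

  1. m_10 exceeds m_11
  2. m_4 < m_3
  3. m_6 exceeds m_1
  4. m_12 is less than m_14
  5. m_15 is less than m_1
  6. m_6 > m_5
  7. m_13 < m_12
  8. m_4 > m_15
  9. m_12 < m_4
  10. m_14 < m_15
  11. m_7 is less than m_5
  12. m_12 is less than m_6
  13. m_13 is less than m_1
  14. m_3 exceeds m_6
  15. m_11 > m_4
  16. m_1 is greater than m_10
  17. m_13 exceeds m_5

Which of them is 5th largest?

The consecutive relations fix a unique order: m_7 < m_5 < m_13 < m_12 < m_14 < m_15 < m_4 < m_11 < m_10 < m_1 < m_6 < m_3.
The 5th largest is m_11.

m_11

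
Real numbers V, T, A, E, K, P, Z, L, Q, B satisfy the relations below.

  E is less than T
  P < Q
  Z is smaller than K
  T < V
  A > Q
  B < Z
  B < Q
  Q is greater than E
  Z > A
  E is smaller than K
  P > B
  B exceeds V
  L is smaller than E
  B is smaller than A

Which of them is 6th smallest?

Chaining the given pairs: L < E < T < V < B < P < Q < A < Z < K.
The 6th smallest is P.

P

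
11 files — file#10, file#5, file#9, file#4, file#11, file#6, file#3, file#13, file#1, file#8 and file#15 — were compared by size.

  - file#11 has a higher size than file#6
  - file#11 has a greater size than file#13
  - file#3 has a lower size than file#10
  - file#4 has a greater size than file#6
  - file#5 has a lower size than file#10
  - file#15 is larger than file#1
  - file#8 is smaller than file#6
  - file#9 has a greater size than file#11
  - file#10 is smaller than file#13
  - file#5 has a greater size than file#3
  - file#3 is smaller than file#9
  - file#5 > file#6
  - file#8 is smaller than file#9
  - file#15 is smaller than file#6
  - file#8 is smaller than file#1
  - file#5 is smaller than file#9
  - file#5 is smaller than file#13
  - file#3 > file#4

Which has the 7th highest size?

file#4

Piecing the relations together gives one ordering: file#8 < file#1 < file#15 < file#6 < file#4 < file#3 < file#5 < file#10 < file#13 < file#11 < file#9.
Counting 7 from the largest end gives file#4.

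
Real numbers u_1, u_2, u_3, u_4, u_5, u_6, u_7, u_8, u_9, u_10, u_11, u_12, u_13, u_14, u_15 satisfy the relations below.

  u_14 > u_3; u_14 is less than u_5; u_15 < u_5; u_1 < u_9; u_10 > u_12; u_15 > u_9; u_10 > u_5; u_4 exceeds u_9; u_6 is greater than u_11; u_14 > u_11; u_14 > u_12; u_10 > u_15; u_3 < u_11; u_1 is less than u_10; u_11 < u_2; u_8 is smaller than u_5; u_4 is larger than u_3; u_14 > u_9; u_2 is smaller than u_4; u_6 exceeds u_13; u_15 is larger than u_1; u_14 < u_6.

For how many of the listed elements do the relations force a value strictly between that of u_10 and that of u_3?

The relations place u_3 below u_10. An element lies strictly between them when it is forced above u_3 and also forced below u_10.
Above u_3: {u_11, u_2, u_14, u_5, u_4, u_6}. Below u_10: {u_8, u_12, u_1, u_11, u_9, u_14, u_15, u_5}.
Intersection: {u_11, u_14, u_5} — 3.

3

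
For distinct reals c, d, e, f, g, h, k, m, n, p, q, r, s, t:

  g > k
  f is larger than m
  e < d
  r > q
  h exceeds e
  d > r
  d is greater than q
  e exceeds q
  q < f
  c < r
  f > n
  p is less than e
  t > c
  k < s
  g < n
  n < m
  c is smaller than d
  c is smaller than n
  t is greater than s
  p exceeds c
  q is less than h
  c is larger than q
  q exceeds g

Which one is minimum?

k

Chaining upward from k: directly above it, s, g; then q, n, t; then c, r, m, e, d, f, h; then p.
That covers every other element, and nothing is given below k, so k is the minimum.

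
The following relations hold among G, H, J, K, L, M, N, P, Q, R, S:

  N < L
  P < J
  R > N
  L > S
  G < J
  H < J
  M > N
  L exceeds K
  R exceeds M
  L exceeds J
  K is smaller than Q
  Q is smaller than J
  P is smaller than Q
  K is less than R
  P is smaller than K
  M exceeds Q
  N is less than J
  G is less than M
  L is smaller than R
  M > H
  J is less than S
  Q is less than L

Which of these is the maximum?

R

G is not greatest since G < M; H is not greatest since H < J; P is not greatest since P < Q; K is not greatest since K < R; N is not greatest since N < M; Q is not greatest since Q < J; J is not greatest since J < L; S is not greatest since S < L; L is not greatest since L < R; M is not greatest since M < R.
Only R has nothing above it, so R is the maximum.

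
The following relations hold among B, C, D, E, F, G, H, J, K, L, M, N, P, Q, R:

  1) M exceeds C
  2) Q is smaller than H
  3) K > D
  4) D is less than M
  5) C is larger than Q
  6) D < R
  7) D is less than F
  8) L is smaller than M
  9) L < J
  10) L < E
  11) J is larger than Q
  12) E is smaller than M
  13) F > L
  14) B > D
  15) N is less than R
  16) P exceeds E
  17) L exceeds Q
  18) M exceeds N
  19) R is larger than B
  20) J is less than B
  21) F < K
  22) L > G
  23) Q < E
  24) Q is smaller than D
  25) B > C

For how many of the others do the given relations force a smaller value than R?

Directly below R: D, N, B.
One step further: Q, C, J (6 so far).
One step further: L (7 so far).
One step further: G (8 so far).
No other element is forced below R by the given relations, so the count is 8.

8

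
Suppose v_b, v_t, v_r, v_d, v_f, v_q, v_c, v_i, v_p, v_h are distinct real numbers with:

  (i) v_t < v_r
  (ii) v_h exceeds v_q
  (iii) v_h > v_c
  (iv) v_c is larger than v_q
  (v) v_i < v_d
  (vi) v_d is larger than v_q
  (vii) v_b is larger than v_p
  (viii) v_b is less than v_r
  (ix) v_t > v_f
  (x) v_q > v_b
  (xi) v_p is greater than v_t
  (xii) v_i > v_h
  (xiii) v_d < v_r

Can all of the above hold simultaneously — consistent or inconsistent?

consistent

Every relation is compatible with v_f < v_t < v_p < v_b < v_q < v_c < v_h < v_i < v_d < v_r; the set is consistent.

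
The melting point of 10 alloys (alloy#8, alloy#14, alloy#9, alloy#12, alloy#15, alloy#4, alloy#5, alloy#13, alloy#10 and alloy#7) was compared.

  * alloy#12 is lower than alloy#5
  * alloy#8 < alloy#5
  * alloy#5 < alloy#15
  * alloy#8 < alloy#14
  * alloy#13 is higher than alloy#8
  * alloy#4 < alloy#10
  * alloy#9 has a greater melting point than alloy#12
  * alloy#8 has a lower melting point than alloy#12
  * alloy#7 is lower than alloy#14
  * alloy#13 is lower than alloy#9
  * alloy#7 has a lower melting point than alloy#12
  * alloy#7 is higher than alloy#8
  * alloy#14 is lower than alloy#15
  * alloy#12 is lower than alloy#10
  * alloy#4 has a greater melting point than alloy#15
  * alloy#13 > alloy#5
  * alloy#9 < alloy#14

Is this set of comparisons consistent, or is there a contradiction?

consistent

Every relation is compatible with alloy#8 < alloy#7 < alloy#12 < alloy#5 < alloy#13 < alloy#9 < alloy#14 < alloy#15 < alloy#4 < alloy#10; the set is consistent.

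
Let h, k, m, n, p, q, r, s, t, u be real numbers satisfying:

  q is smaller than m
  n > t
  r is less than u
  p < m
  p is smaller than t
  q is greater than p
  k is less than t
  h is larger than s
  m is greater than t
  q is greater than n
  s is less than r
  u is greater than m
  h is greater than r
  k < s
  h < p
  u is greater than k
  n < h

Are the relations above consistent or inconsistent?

We have n < h stated directly, yet also h < p < t < n by chaining the others — so h < n. Contradiction.

inconsistent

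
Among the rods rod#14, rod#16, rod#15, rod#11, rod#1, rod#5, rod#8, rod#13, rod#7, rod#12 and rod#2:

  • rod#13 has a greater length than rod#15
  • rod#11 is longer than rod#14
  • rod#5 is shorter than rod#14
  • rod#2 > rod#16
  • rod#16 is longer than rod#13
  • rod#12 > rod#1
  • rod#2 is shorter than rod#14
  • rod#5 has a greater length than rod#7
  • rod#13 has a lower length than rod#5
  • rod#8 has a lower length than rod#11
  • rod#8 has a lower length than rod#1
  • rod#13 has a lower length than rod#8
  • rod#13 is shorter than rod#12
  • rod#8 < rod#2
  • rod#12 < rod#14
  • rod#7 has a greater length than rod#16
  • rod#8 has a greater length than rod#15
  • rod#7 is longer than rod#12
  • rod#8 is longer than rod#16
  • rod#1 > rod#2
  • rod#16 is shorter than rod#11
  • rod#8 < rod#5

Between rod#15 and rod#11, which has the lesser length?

rod#15 < rod#13 and rod#13 < rod#16 give rod#15 < rod#16.
With rod#16 < rod#8: rod#15 < rod#13 < rod#16 < rod#8.
With rod#8 < rod#2: rod#15 < rod#13 < rod#16 < rod#8 < rod#2.
With rod#2 < rod#1: rod#15 < rod#13 < rod#16 < rod#8 < rod#2 < rod#1.
With rod#1 < rod#12: rod#15 < rod#13 < rod#16 < rod#8 < rod#2 < rod#1 < rod#12.
Then rod#12 < rod#7 extends the chain to rod#7.
Then rod#7 < rod#5 extends the chain to rod#5.
With rod#5 < rod#14: rod#15 < rod#13 < rod#16 < rod#8 < rod#2 < rod#1 < rod#12 < rod#7 < rod#5 < rod#14.
With rod#14 < rod#11: rod#15 < rod#13 < rod#16 < rod#8 < rod#2 < rod#1 < rod#12 < rod#7 < rod#5 < rod#14 < rod#11.
So rod#15 < rod#11; rod#15 is the shorter of the two.

rod#15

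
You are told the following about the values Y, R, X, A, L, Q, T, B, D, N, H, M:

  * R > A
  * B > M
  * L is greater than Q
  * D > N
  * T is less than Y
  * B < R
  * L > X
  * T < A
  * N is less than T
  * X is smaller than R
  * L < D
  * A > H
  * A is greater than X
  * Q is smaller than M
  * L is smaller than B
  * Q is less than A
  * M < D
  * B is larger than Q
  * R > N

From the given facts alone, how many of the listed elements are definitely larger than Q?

The elements the relations force above Q are M, A, L, D, B, R — no chain reaches any other.
That is 6.

6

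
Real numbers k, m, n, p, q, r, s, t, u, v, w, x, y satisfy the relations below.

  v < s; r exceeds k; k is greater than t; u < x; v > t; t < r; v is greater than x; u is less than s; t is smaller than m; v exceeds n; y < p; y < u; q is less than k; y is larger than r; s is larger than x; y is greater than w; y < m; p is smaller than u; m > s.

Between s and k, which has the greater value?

k < r and r < y give k < y.
Then y < p extends the chain to p.
With p < u: k < r < y < p < u.
Then u < x extends the chain to x.
Then x < v extends the chain to v.
Then v < s extends the chain to s.
So k < s; s is the larger of the two.

s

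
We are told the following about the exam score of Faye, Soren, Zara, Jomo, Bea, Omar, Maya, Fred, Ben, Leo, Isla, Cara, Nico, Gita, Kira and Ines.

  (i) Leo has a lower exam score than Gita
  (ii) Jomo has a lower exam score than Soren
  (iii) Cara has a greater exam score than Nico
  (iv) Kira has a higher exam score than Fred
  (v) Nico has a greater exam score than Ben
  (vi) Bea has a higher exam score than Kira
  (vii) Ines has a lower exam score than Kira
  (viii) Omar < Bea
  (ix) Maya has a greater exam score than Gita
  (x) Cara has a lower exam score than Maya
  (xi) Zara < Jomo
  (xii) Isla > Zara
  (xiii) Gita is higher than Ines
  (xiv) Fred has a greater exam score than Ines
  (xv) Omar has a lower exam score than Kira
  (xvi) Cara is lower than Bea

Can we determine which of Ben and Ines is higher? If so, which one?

Following every chain through Ben: above Ben we get Nico, Cara, Bea, Maya.
Ines is not reached, and no chain runs the other way from Ines to Ben.
So the given relations leave the order of Ben and Ines undetermined.

undetermined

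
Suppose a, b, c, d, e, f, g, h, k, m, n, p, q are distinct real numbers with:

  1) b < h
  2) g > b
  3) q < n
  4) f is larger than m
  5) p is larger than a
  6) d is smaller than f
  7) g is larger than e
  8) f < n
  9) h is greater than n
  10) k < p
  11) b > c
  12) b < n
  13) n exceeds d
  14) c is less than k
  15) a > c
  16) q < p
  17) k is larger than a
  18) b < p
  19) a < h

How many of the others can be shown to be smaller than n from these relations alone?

The elements the relations force below n are c, m, d, q, b, f — no chain reaches any other.
That is 6.

6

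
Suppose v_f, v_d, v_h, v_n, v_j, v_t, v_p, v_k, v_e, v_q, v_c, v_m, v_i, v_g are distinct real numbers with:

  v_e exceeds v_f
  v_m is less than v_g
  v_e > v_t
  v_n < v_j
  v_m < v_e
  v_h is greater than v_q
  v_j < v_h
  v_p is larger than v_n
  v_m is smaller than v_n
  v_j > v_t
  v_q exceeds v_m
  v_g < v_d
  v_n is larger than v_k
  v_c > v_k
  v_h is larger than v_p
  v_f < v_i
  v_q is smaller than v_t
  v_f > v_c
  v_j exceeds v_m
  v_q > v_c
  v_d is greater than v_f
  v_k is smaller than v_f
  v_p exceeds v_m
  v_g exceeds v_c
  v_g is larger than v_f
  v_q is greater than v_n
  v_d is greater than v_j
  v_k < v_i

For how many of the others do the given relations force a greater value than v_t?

4

From v_t the given relations immediately reach v_e, v_j.
From those, v_d, v_h — 4 in total.
No other element is forced above v_t by the given relations, so the count is 4.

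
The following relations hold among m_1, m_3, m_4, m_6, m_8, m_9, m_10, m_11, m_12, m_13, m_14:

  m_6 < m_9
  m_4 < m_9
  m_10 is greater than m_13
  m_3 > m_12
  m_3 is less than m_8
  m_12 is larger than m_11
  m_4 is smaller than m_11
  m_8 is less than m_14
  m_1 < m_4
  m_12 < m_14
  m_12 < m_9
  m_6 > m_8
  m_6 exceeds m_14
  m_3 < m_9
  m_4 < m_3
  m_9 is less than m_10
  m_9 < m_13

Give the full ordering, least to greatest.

The consecutive links are each given: m_1 < m_4; m_4 < m_11; m_11 < m_12; m_12 < m_3; m_3 < m_8; m_8 < m_14; m_14 < m_6; m_6 < m_9; m_9 < m_13; m_13 < m_10.

m_1 < m_4 < m_11 < m_12 < m_3 < m_8 < m_14 < m_6 < m_9 < m_13 < m_10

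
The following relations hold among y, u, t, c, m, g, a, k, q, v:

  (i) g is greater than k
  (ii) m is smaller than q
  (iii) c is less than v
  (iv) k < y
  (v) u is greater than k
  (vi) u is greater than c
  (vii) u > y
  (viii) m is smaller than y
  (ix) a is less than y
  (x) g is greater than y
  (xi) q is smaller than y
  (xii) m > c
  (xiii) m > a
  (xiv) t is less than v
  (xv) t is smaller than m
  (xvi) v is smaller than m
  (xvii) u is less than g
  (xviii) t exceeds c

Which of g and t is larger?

The relevant relations are t < v; v < m; m < q; q < y; y < u; u < g.
Chaining these gives t < v < m < q < y < u < g.
So t < g; g is the larger of the two.

g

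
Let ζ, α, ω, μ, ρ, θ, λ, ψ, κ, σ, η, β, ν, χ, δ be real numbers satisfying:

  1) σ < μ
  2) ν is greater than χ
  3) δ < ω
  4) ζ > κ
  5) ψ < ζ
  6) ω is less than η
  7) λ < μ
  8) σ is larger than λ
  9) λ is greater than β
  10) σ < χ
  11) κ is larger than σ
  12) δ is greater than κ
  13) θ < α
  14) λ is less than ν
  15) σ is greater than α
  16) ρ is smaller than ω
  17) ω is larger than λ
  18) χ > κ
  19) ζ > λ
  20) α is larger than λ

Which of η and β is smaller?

β

β < λ and λ < α give β < α.
Then α < σ extends the chain to σ.
Then σ < κ extends the chain to κ.
Then κ < δ extends the chain to δ.
Then δ < ω extends the chain to ω.
With ω < η: β < λ < α < σ < κ < δ < ω < η.
So β < η; β is the smaller of the two.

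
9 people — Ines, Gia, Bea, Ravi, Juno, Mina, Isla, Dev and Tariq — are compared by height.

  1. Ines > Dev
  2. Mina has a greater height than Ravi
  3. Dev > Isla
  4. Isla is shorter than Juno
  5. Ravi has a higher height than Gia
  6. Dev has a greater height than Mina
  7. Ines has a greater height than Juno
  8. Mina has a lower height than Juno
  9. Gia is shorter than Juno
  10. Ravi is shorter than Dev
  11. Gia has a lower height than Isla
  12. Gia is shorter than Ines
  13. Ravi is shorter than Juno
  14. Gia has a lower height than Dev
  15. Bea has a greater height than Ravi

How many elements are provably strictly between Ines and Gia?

5

Chaining upward from Gia reaches: Isla, Ravi, Mina, Bea, Juno, Dev.
Chaining downward from Ines reaches: Isla, Ravi, Mina, Juno, Dev.
Strictly between Gia and Ines are those in both lists: Isla, Ravi, Mina, Juno, Dev — 5 elements.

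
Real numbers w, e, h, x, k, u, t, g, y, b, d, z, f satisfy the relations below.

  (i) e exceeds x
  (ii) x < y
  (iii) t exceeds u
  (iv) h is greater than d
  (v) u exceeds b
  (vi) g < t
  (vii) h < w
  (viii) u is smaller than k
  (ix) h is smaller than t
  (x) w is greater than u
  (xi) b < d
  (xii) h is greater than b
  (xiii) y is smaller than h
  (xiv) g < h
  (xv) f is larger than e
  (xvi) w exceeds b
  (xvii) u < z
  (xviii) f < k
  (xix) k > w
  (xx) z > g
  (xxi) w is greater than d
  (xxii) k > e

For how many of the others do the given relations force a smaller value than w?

7

Directly below w: b, u, d, h.
One step further: g, y (6 so far).
One step further: x (7 so far).
Nothing else is reachable below w; 7 in all.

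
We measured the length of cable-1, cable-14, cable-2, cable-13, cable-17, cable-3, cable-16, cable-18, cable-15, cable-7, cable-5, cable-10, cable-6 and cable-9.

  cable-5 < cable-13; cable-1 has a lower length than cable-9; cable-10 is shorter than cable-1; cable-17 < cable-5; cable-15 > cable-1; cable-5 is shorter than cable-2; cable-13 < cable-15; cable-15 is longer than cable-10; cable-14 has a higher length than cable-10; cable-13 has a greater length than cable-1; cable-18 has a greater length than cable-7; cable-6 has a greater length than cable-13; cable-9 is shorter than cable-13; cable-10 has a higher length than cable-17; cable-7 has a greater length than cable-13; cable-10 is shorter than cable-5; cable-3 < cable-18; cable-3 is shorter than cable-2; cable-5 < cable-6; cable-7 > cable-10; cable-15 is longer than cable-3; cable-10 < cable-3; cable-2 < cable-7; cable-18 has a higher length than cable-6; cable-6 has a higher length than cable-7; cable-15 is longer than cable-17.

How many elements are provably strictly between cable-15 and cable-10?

Chaining upward from cable-10 reaches: cable-5, cable-1, cable-14, cable-9, cable-3, cable-13, cable-2, cable-7, cable-6, cable-18.
Chaining downward from cable-15 reaches: cable-17, cable-5, cable-1, cable-9, cable-3, cable-13.
Strictly between cable-10 and cable-15 are those in both lists: cable-5, cable-1, cable-9, cable-3, cable-13 — 5 elements.

5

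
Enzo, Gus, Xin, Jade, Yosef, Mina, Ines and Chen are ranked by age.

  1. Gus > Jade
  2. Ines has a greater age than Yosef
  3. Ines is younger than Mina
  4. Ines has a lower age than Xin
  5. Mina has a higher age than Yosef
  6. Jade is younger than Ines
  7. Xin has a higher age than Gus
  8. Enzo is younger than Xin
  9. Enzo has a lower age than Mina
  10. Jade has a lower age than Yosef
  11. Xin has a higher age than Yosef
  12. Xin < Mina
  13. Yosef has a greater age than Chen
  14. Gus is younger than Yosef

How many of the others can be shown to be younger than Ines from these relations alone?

4

From Ines the given relations immediately reach Jade, Yosef.
From those, Chen, Gus — 4 in total.
Nothing else is reachable below Ines; 4 in all.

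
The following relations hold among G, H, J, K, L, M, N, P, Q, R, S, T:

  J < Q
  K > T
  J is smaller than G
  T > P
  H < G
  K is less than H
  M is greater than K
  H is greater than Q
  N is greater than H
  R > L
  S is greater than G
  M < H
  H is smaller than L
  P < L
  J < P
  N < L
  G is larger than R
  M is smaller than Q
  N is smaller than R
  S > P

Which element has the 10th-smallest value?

R

The consecutive relations fix a unique order: J < P < T < K < M < Q < H < N < L < R < G < S.
The 10th smallest is R.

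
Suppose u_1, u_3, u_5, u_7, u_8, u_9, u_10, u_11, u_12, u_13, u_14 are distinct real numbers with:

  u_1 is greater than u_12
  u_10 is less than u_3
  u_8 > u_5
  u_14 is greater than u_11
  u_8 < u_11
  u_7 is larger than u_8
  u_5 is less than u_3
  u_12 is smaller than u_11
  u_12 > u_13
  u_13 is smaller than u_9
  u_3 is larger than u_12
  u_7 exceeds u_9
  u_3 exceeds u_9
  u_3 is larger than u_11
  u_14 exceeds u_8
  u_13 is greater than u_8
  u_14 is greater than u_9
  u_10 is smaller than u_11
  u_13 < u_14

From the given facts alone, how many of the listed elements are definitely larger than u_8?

8

From u_8 the given relations immediately reach u_13, u_11, u_7, u_14.
From those, u_9, u_12, u_3 — 7 in total.
From those, u_1 — 8 in total.
No other element is forced above u_8 by the given relations, so the count is 8.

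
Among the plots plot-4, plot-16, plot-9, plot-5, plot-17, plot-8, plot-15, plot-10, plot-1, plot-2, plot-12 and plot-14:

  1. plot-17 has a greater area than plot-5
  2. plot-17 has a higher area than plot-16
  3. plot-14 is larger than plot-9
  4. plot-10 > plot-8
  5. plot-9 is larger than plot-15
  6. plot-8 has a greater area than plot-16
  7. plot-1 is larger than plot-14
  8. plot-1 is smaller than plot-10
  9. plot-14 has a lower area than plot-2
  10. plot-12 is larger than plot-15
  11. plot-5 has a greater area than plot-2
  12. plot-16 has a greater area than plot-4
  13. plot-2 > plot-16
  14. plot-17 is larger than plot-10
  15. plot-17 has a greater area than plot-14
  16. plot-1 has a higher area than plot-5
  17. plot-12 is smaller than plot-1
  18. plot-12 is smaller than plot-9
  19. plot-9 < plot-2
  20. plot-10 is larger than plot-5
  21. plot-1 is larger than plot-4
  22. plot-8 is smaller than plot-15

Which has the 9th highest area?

plot-15

Chaining the given pairs: plot-4 < plot-16 < plot-8 < plot-15 < plot-12 < plot-9 < plot-14 < plot-2 < plot-5 < plot-1 < plot-10 < plot-17.
Counting 9 from the largest end gives plot-15.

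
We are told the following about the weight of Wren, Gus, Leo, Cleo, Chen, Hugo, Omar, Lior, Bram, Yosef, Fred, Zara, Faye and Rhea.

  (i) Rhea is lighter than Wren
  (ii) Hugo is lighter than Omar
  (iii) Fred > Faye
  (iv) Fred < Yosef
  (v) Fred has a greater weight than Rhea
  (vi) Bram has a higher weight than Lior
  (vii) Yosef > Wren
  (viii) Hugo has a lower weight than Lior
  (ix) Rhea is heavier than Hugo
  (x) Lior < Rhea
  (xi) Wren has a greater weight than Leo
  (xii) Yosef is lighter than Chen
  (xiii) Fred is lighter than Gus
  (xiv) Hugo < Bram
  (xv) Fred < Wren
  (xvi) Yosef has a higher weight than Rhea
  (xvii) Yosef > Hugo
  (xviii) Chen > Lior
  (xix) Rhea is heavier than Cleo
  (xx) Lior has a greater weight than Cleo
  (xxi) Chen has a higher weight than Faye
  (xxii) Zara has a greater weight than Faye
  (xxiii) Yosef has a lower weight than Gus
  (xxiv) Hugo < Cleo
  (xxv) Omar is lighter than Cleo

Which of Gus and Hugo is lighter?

Hugo

Hugo < Omar < Cleo < Lior < Rhea < Fred < Wren < Yosef < Gus, by transitivity through Omar, Cleo, Lior, Rhea, Fred, Wren, Yosef.
So Hugo < Gus; Hugo is the lighter of the two.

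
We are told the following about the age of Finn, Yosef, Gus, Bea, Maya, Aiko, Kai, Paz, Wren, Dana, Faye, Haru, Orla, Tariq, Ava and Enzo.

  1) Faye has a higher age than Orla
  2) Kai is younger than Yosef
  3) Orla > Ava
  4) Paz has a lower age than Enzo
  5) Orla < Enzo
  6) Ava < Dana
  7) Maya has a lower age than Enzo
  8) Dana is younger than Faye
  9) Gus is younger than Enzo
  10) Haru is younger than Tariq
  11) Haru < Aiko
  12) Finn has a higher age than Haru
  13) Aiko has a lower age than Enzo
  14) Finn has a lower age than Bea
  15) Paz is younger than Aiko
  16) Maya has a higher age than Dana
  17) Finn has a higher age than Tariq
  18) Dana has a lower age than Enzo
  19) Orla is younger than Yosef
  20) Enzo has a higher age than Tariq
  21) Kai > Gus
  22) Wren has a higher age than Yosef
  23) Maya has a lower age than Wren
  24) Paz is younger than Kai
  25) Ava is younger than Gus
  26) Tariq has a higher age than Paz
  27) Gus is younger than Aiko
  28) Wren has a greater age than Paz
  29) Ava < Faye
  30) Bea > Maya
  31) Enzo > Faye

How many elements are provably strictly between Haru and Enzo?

Chaining upward from Haru reaches: Tariq, Finn, Aiko, Bea.
Chaining downward from Enzo reaches: Ava, Orla, Dana, Gus, Paz, Tariq, Faye, Maya, Aiko.
Strictly between Haru and Enzo are those in both lists: Tariq, Aiko — 2 elements.

2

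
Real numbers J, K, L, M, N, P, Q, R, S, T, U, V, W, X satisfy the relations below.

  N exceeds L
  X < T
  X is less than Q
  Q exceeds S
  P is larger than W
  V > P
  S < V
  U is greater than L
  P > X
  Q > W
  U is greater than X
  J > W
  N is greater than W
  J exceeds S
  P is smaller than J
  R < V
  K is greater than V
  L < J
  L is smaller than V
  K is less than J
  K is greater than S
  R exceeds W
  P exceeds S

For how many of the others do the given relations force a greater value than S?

The elements the relations force above S are Q, P, V, K, J — no chain reaches any other.
That is 5.

5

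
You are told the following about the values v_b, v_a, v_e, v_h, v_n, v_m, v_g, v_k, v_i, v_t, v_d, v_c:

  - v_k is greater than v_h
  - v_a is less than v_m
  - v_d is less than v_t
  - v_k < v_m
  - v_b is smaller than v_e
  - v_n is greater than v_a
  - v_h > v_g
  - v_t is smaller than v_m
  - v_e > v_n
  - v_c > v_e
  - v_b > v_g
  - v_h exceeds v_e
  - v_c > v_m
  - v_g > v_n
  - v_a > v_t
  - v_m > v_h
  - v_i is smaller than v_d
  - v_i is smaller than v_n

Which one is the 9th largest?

Piecing the relations together gives one ordering: v_i < v_d < v_t < v_a < v_n < v_g < v_b < v_e < v_h < v_k < v_m < v_c.
Counting 9 from the largest end gives v_a.

v_a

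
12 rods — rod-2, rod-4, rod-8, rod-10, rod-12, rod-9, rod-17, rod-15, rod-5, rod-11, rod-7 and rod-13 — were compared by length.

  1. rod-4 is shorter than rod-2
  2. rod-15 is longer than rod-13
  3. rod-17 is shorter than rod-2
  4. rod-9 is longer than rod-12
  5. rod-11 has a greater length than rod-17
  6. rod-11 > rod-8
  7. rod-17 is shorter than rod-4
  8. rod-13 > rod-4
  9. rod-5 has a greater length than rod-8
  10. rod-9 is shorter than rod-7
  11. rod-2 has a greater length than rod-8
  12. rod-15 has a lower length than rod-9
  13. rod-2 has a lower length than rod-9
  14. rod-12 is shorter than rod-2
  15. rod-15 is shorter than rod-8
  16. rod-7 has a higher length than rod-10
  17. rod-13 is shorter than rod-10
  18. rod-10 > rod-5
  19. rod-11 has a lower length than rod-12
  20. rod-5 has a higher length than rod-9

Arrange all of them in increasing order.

rod-17 < rod-4 < rod-13 < rod-15 < rod-8 < rod-11 < rod-12 < rod-2 < rod-9 < rod-5 < rod-10 < rod-7

Nothing is placed below rod-17, so it is least; from there rod-17 < rod-4; rod-4 < rod-13; rod-13 < rod-15; rod-15 < rod-8; rod-8 < rod-11; rod-11 < rod-12; rod-12 < rod-2; rod-2 < rod-9; rod-9 < rod-5; rod-5 < rod-10; rod-10 < rod-7, each given directly.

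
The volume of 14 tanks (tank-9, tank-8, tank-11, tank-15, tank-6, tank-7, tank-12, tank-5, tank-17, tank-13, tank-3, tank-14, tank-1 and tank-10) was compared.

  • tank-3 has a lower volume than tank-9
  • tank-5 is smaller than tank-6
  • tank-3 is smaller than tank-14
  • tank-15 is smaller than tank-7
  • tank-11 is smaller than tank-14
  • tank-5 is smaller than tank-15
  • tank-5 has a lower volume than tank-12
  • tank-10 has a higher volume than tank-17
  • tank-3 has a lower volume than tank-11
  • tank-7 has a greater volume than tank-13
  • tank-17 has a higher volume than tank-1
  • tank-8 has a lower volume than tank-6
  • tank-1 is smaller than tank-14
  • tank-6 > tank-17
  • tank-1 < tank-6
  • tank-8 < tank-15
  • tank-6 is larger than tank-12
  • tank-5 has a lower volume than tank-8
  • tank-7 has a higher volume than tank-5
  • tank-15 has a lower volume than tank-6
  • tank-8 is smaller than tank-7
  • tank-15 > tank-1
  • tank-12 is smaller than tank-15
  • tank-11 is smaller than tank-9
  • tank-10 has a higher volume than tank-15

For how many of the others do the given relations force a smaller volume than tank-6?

6

From tank-6 the given relations immediately reach tank-5, tank-1, tank-8, tank-12, tank-17, tank-15.
No other element is forced below tank-6 by the given relations, so the count is 6.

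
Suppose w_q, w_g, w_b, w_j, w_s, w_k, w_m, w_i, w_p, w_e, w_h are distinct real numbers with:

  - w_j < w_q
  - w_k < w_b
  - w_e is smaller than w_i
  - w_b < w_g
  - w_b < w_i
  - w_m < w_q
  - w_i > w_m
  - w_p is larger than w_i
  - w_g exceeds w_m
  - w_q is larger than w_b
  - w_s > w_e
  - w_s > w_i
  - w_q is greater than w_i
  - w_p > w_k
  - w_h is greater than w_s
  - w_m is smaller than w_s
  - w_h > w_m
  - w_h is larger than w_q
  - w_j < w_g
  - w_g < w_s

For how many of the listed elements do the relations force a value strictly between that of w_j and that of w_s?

1

The relations place w_j below w_s. An element lies strictly between them when it is forced above w_j and also forced below w_s.
Above w_j: {w_g, w_q, w_h}. Below w_s: {w_k, w_e, w_b, w_m, w_g, w_i}.
Intersection: {w_g} — 1.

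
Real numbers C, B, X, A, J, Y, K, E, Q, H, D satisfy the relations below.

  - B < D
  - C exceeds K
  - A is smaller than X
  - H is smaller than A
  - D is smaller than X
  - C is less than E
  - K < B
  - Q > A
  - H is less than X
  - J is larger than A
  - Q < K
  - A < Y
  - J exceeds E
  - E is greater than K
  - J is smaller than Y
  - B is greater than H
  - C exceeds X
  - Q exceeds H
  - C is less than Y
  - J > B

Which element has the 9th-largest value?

The consecutive relations fix a unique order: H < A < Q < K < B < D < X < C < E < J < Y.
The 9th largest is Q.

Q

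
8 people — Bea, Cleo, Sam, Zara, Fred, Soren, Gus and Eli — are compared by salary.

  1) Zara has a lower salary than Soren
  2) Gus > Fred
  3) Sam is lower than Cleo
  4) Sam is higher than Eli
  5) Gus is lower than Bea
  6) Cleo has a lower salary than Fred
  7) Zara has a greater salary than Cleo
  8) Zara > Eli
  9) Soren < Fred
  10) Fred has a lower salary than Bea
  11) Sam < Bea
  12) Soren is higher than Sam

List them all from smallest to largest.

Nothing is placed below Eli, so it is least; from there Eli < Sam; Sam < Cleo; Cleo < Zara; Zara < Soren; Soren < Fred; Fred < Gus; Gus < Bea, each given directly.

Eli < Sam < Cleo < Zara < Soren < Fred < Gus < Bea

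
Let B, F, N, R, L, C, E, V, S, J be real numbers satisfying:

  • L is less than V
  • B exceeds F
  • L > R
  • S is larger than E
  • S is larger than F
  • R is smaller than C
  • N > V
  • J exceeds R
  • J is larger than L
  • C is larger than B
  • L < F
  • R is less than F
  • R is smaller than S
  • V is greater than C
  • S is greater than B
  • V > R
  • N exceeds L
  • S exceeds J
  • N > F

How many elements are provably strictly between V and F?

2

Chaining upward from F reaches: B, S, C, N.
Chaining downward from V reaches: R, L, B, C.
Strictly between F and V are those in both lists: B, C — 2 elements.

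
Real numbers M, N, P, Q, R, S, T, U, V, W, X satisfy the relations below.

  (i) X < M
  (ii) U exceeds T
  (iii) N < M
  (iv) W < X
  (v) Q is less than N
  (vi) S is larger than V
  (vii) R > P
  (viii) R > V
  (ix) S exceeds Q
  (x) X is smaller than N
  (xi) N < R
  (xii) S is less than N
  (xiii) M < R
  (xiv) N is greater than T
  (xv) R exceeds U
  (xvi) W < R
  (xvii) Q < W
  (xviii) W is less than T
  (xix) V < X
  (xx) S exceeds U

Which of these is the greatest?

R

Chaining downward from R: directly below it, P, V, W, U, N, M; then Q, T, X, S.
That covers every other element, and nothing is given above R, so R is the greatest.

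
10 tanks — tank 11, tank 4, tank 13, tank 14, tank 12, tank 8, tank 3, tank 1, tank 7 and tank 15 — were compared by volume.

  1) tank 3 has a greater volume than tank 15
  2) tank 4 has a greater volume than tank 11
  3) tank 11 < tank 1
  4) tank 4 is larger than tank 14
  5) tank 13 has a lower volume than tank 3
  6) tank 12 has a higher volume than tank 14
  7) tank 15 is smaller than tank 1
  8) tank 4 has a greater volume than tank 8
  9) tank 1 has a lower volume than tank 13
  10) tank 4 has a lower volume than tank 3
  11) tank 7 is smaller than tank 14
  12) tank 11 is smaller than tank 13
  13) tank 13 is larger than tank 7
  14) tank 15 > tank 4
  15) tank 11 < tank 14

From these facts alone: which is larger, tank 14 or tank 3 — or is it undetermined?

tank 14 < tank 4 and tank 4 < tank 15 give tank 14 < tank 15.
With tank 15 < tank 1: tank 14 < tank 4 < tank 15 < tank 1.
With tank 1 < tank 13: tank 14 < tank 4 < tank 15 < tank 1 < tank 13.
With tank 13 < tank 3: tank 14 < tank 4 < tank 15 < tank 1 < tank 13 < tank 3.
So tank 3 is larger.

tank 3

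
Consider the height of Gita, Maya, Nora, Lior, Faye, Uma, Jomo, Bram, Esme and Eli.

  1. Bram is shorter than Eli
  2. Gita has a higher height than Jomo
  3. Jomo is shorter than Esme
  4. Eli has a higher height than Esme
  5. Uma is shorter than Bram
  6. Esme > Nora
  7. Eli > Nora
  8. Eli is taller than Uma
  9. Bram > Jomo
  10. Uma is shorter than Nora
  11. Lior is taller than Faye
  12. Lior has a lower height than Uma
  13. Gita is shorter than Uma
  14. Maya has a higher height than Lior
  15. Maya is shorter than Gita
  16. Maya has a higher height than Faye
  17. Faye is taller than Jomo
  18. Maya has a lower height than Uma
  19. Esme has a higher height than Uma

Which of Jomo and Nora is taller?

Chaining the given relations: Jomo < Faye < Lior < Maya < Gita < Uma < Nora.
So Jomo < Nora; Nora is the taller of the two.

Nora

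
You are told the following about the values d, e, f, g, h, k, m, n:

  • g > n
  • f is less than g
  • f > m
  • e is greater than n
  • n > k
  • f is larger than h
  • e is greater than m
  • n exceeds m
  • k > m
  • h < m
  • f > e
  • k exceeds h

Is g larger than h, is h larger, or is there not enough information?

g

Following the relations from h: h < m < n < e < f < g.
So g is larger.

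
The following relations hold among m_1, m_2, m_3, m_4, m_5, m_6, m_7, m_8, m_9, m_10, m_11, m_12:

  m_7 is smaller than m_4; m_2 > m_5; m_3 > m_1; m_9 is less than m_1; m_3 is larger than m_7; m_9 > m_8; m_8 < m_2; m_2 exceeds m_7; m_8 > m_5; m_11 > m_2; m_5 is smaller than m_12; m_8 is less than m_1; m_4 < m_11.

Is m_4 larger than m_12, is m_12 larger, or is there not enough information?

undetermined

Following every chain through m_12: below m_12 we get m_5.
m_4 is not reached, and no chain runs the other way from m_4 to m_12.
So the given relations leave the order of m_12 and m_4 undetermined.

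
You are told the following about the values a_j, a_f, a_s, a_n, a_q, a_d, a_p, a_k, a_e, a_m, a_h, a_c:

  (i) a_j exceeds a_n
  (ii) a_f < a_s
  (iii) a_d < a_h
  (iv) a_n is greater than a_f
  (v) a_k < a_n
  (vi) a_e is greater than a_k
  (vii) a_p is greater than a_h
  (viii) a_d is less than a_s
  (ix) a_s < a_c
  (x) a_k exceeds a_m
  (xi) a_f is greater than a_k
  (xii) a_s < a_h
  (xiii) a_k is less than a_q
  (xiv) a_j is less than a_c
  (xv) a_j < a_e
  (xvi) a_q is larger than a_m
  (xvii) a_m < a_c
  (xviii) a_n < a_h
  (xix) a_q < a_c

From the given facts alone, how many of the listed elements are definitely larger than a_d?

From a_d the given relations immediately reach a_s, a_h.
From those, a_c, a_p — 4 in total.
No other element is forced above a_d by the given relations, so the count is 4.

4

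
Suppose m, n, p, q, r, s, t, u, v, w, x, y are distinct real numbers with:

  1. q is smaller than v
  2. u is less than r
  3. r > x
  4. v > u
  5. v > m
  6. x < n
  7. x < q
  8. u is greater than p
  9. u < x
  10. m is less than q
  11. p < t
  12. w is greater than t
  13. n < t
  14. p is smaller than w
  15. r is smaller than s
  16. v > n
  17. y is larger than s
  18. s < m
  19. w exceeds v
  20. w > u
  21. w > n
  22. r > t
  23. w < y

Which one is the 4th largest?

q

Piecing the relations together gives one ordering: p < u < x < n < t < r < s < m < q < v < w < y.
Counting 4 from the largest end gives q.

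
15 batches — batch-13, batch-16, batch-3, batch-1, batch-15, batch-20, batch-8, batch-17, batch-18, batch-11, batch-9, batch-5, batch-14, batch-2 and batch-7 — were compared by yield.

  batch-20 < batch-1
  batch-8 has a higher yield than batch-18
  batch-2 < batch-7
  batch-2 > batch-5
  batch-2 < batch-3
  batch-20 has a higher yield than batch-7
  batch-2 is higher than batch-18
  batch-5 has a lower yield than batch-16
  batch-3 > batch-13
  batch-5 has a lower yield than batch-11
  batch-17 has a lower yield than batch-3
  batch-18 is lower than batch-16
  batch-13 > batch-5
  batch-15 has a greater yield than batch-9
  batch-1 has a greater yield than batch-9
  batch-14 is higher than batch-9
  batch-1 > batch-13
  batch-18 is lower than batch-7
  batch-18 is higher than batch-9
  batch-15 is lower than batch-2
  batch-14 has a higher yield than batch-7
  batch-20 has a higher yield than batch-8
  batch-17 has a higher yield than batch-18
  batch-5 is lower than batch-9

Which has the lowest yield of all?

batch-5

Chaining upward from batch-5: directly above it, batch-9, batch-2, batch-11, batch-16, batch-13; then batch-18, batch-15, batch-7, batch-14, batch-1, batch-3; then batch-17, batch-8, batch-20.
That covers every other element, and nothing is given below batch-5, so batch-5 is the lowest yield.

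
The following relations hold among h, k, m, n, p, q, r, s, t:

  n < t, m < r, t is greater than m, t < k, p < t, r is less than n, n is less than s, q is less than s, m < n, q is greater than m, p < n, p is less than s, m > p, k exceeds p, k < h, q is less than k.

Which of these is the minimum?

Chaining upward from p: directly above it, m, n, t, k, s; then r, q, h.
That covers every other element, and nothing is given below p, so p is the minimum.

p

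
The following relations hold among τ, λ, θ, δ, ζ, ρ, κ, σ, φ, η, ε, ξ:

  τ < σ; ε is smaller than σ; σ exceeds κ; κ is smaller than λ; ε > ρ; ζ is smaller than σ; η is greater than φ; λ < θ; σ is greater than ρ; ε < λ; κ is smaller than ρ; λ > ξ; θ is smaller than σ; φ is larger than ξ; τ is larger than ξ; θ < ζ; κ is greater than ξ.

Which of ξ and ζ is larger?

ξ < κ < ρ < ε < λ < θ < ζ, by transitivity through κ, ρ, ε, λ, θ.
So ξ < ζ; ζ is the larger of the two.

ζ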